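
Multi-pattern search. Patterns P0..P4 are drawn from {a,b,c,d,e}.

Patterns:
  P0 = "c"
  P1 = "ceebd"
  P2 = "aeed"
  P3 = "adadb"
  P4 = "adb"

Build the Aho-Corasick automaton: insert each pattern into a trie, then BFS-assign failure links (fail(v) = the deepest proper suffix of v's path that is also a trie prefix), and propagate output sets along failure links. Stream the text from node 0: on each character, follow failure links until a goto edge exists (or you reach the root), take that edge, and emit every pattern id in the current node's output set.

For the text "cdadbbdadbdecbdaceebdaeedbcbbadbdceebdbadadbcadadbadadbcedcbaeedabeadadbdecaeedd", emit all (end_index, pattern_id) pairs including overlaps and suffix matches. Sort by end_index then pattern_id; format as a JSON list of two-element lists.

Build automaton:
Trie (insert patterns):
  0='ε' goto a→6 c→1
  1='c' goto e→2  ←P0
  2='ce' goto e→3
  3='cee' goto b→4
  4='ceeb' goto d→5
  5='ceebd' goto ·  ←P1
  6='a' goto d→10 e→7
  7='ae' goto e→8
  8='aee' goto d→9
  9='aeed' goto ·  ←P2
  10='ad' goto a→11 b→14
  11='ada' goto d→12
  12='adad' goto b→13
  13='adadb' goto ·  ←P3
  14='adb' goto ·  ←P4

Failure links (BFS by depth):
  fail(1) 'c': from fail(0)=0 chase 'c': 0 ⇒ 0;  out={0}∪out(0)={0}
  fail(6) 'a': from fail(0)=0 chase 'a': 0 ⇒ 0;  out=∅∪out(0)=∅
  fail(2) 'ce': from fail(1)=0 chase 'e': 0 ⇒ 0;  out=∅∪out(0)=∅
  fail(7) 'ae': from fail(6)=0 chase 'e': 0 ⇒ 0;  out=∅∪out(0)=∅
  fail(10) 'ad': from fail(6)=0 chase 'd': 0 ⇒ 0;  out=∅∪out(0)=∅
  fail(3) 'cee': from fail(2)=0 chase 'e': 0 ⇒ 0;  out=∅∪out(0)=∅
  fail(8) 'aee': from fail(7)=0 chase 'e': 0 ⇒ 0;  out=∅∪out(0)=∅
  fail(11) 'ada': from fail(10)=0 chase 'a': 0 ⇒ 6;  out=∅∪out(6)=∅
  fail(14) 'adb': from fail(10)=0 chase 'b': 0 ⇒ 0;  out={4}∪out(0)={4}
  fail(4) 'ceeb': from fail(3)=0 chase 'b': 0 ⇒ 0;  out=∅∪out(0)=∅
  fail(9) 'aeed': from fail(8)=0 chase 'd': 0 ⇒ 0;  out={2}∪out(0)={2}
  fail(12) 'adad': from fail(11)=6 chase 'd': 6 ⇒ 10;  out=∅∪out(10)=∅
  fail(5) 'ceebd': from fail(4)=0 chase 'd': 0 ⇒ 0;  out={1}∪out(0)={1}
  fail(13) 'adadb': from fail(12)=10 chase 'b': 10 ⇒ 14;  out={3}∪out(14)={3,4}

Run:
pos 0 'c': at 1  ** P0@[0:0]
pos 1 'd': at 0 (fail-walked)
pos 2 'a': at 6
pos 3 'd': at 10
pos 4 'b': at 14  ** P4@[2:4]
pos 5 'b': at 0 (fail-walked)
pos 6 'd': at 0
pos 7 'a': at 6
pos 8 'd': at 10
pos 9 'b': at 14  ** P4@[7:9]
pos 10 'd': at 0 (fail-walked)
pos 11 'e': at 0
pos 12 'c': at 1  ** P0@[12:12]
pos 13 'b': at 0 (fail-walked)
pos 14 'd': at 0
pos 15 'a': at 6
pos 16 'c': at 1 (fail-walked)  ** P0@[16:16]
pos 17 'e': at 2
pos 18 'e': at 3
pos 19 'b': at 4
pos 20 'd': at 5  ** P1@[16:20]
pos 21 'a': at 6 (fail-walked)
pos 22 'e': at 7
pos 23 'e': at 8
pos 24 'd': at 9  ** P2@[21:24]
pos 25 'b': at 0 (fail-walked)
pos 26 'c': at 1  ** P0@[26:26]
pos 27 'b': at 0 (fail-walked)
pos 28 'b': at 0
pos 29 'a': at 6
pos 30 'd': at 10
pos 31 'b': at 14  ** P4@[29:31]
pos 32 'd': at 0 (fail-walked)
pos 33 'c': at 1  ** P0@[33:33]
pos 34 'e': at 2
pos 35 'e': at 3
pos 36 'b': at 4
pos 37 'd': at 5  ** P1@[33:37]
pos 38 'b': at 0 (fail-walked)
pos 39 'a': at 6
pos 40 'd': at 10
pos 41 'a': at 11
pos 42 'd': at 12
pos 43 'b': at 13  ** P3@[39:43],P4@[41:43]
pos 44 'c': at 1 (fail-walked)  ** P0@[44:44]
pos 45 'a': at 6 (fail-walked)
pos 46 'd': at 10
pos 47 'a': at 11
pos 48 'd': at 12
pos 49 'b': at 13  ** P3@[45:49],P4@[47:49]
pos 50 'a': at 6 (fail-walked)
pos 51 'd': at 10
pos 52 'a': at 11
pos 53 'd': at 12
pos 54 'b': at 13  ** P3@[50:54],P4@[52:54]
pos 55 'c': at 1 (fail-walked)  ** P0@[55:55]
pos 56 'e': at 2
pos 57 'd': at 0 (fail-walked)
pos 58 'c': at 1  ** P0@[58:58]
pos 59 'b': at 0 (fail-walked)
pos 60 'a': at 6
pos 61 'e': at 7
pos 62 'e': at 8
pos 63 'd': at 9  ** P2@[60:63]
pos 64 'a': at 6 (fail-walked)
pos 65 'b': at 0 (fail-walked)
pos 66 'e': at 0
pos 67 'a': at 6
pos 68 'd': at 10
pos 69 'a': at 11
pos 70 'd': at 12
pos 71 'b': at 13  ** P3@[67:71],P4@[69:71]
pos 72 'd': at 0 (fail-walked)
pos 73 'e': at 0
pos 74 'c': at 1  ** P0@[74:74]
pos 75 'a': at 6 (fail-walked)
pos 76 'e': at 7
pos 77 'e': at 8
pos 78 'd': at 9  ** P2@[75:78]
pos 79 'd': at 0 (fail-walked)

Matches: [[0,0],[4,4],[9,4],[12,0],[16,0],[20,1],[24,2],[26,0],[31,4],[33,0],[37,1],[43,3],[43,4],[44,0],[49,3],[49,4],[54,3],[54,4],[55,0],[58,0],[63,2],[71,3],[71,4],[74,0],[78,2]]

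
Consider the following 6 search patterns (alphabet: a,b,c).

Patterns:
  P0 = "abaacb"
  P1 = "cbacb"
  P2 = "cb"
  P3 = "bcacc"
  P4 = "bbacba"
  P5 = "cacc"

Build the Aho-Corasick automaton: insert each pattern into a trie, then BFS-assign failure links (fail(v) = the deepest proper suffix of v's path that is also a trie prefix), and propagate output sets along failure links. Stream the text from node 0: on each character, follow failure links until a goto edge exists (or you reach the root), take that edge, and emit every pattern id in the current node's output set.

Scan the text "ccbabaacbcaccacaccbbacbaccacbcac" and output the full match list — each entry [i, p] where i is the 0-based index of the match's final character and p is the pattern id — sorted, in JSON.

Construct AC machine:
Trie (insert patterns):
  n0 'ε': a→1 b→12 c→7
  n1 'a': b→2
  n2 'ab': a→3
  n3 'aba': a→4
  n4 'abaa': c→5
  n5 'abaac': b→6
  n6 'abaacb': ·  [P0 ends]
  n7 'c': a→22 b→8
  n8 'cb': a→9  [P2 ends]
  n9 'cba': c→10
  n10 'cbac': b→11
  n11 'cbacb': ·  [P1 ends]
  n12 'b': b→17 c→13
  n13 'bc': a→14
  n14 'bca': c→15
  n15 'bcac': c→16
  n16 'bcacc': ·  [P3 ends]
  n17 'bb': a→18
  n18 'bba': c→19
  n19 'bbac': b→20
  n20 'bbacb': a→21
  n21 'bbacba': ·  [P4 ends]
  n22 'ca': c→23
  n23 'cac': c→24
  n24 'cacc': ·  [P5 ends]

BFS fail/out derivation:
  n1('a'): parent n0 fail=0; on 'a' 0 → fail=0;  out ∅∪∅=∅
  n7('c'): parent n0 fail=0; on 'c' 0 → fail=0;  out ∅∪∅=∅
  n12('b'): parent n0 fail=0; on 'b' 0 → fail=0;  out ∅∪∅=∅
  n2('ab'): parent n1 fail=0; on 'b' 0 → fail=12;  out ∅∪∅=∅
  n8('cb'): parent n7 fail=0; on 'b' 0 → fail=12;  out {2}∪∅={2}
  n13('bc'): parent n12 fail=0; on 'c' 0 → fail=7;  out ∅∪∅=∅
  n17('bb'): parent n12 fail=0; on 'b' 0 → fail=12;  out ∅∪∅=∅
  n22('ca'): parent n7 fail=0; on 'a' 0 → fail=1;  out ∅∪∅=∅
  n3('aba'): parent n2 fail=12; on 'a' 12→0 → fail=1;  out ∅∪∅=∅
  n9('cba'): parent n8 fail=12; on 'a' 12→0 → fail=1;  out ∅∪∅=∅
  n14('bca'): parent n13 fail=7; on 'a' 7 → fail=22;  out ∅∪∅=∅
  n18('bba'): parent n17 fail=12; on 'a' 12→0 → fail=1;  out ∅∪∅=∅
  n23('cac'): parent n22 fail=1; on 'c' 1→0 → fail=7;  out ∅∪∅=∅
  n4('abaa'): parent n3 fail=1; on 'a' 1→0 → fail=1;  out ∅∪∅=∅
  n10('cbac'): parent n9 fail=1; on 'c' 1→0 → fail=7;  out ∅∪∅=∅
  n15('bcac'): parent n14 fail=22; on 'c' 22 → fail=23;  out ∅∪∅=∅
  n19('bbac'): parent n18 fail=1; on 'c' 1→0 → fail=7;  out ∅∪∅=∅
  n24('cacc'): parent n23 fail=7; on 'c' 7→0 → fail=7;  out {5}∪∅={5}
  n5('abaac'): parent n4 fail=1; on 'c' 1→0 → fail=7;  out ∅∪∅=∅
  n11('cbacb'): parent n10 fail=7; on 'b' 7 → fail=8;  out {1}∪{2}={1,2}
  n16('bcacc'): parent n15 fail=23; on 'c' 23 → fail=24;  out {3}∪{5}={3,5}
  n20('bbacb'): parent n19 fail=7; on 'b' 7 → fail=8;  out ∅∪{2}={2}
  n6('abaacb'): parent n5 fail=7; on 'b' 7 → fail=8;  out {0}∪{2}={0,2}
  n21('bbacba'): parent n20 fail=8; on 'a' 8 → fail=9;  out {4}∪∅={4}

Text stream:
[0] read 'c'  n0⇒n7
[1] read 'c'  n7⇒n7 (fail-walked)
[2] read 'b'  n7⇒n8  → match P2@[1:2]
[3] read 'a'  n8⇒n9
[4] read 'b'  n9⇒n2 (fail-walked)
[5] read 'a'  n2⇒n3
[6] read 'a'  n3⇒n4
[7] read 'c'  n4⇒n5
[8] read 'b'  n5⇒n6  → match P0@[3:8],P2@[7:8]
[9] read 'c'  n6⇒n13 (fail-walked)
[10] read 'a'  n13⇒n14
[11] read 'c'  n14⇒n15
[12] read 'c'  n15⇒n16  → match P3@[8:12],P5@[9:12]
[13] read 'a'  n16⇒n22 (fail-walked)
[14] read 'c'  n22⇒n23
[15] read 'a'  n23⇒n22 (fail-walked)
[16] read 'c'  n22⇒n23
[17] read 'c'  n23⇒n24  → match P5@[14:17]
[18] read 'b'  n24⇒n8 (fail-walked)  → match P2@[17:18]
[19] read 'b'  n8⇒n17 (fail-walked)
[20] read 'a'  n17⇒n18
[21] read 'c'  n18⇒n19
[22] read 'b'  n19⇒n20  → match P2@[21:22]
[23] read 'a'  n20⇒n21  → match P4@[18:23]
[24] read 'c'  n21⇒n10 (fail-walked)
[25] read 'c'  n10⇒n7 (fail-walked)
[26] read 'a'  n7⇒n22
[27] read 'c'  n22⇒n23
[28] read 'b'  n23⇒n8 (fail-walked)  → match P2@[27:28]
[29] read 'c'  n8⇒n13 (fail-walked)
[30] read 'a'  n13⇒n14
[31] read 'c'  n14⇒n15

Result: [[2,2],[8,0],[8,2],[12,3],[12,5],[17,5],[18,2],[22,2],[23,4],[28,2]]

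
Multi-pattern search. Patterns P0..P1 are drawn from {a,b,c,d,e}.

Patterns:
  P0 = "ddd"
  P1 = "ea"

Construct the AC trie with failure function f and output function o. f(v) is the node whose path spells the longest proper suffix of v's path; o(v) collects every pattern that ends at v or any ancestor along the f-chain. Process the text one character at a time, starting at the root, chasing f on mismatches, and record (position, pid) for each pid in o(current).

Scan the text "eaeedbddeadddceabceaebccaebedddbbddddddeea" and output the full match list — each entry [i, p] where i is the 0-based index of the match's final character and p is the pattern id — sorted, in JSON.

Build automaton:
Trie nodes:
  0='ε' goto d→1 e→4
  1='d' goto d→2
  2='dd' goto d→3
  3='ddd' goto ·  ←P0
  4='e' goto a→5
  5='ea' goto ·  ←P1

BFS fail/out derivation:
  fail(1) 'd': from fail(0)=0 chase 'd': 0 ⇒ 0;  out=∅∪out(0)=∅
  fail(4) 'e': from fail(0)=0 chase 'e': 0 ⇒ 0;  out=∅∪out(0)=∅
  fail(2) 'dd': from fail(1)=0 chase 'd': 0 ⇒ 1;  out=∅∪out(1)=∅
  fail(5) 'ea': from fail(4)=0 chase 'a': 0 ⇒ 0;  out={1}∪out(0)={1}
  fail(3) 'ddd': from fail(2)=1 chase 'd': 1 ⇒ 2;  out={0}∪out(2)={0}

Scan:
[0] read 'e'  n0⇒n4
[1] read 'a'  n4⇒n5  ** P1@[0:1]
[2] read 'e'  n5⇒n4 ·f
[3] read 'e'  n4⇒n4 ·f
[4] read 'd'  n4⇒n1 ·f
[5] read 'b'  n1⇒n0 ·f
[6] read 'd'  n0⇒n1
[7] read 'd'  n1⇒n2
[8] read 'e'  n2⇒n4 ·f
[9] read 'a'  n4⇒n5  ** P1@[8:9]
[10] read 'd'  n5⇒n1 ·f
[11] read 'd'  n1⇒n2
[12] read 'd'  n2⇒n3  ** P0@[10:12]
[13] read 'c'  n3⇒n0 ·f
[14] read 'e'  n0⇒n4
[15] read 'a'  n4⇒n5  ** P1@[14:15]
[16] read 'b'  n5⇒n0 ·f
[17] read 'c'  n0⇒n0
[18] read 'e'  n0⇒n4
[19] read 'a'  n4⇒n5  ** P1@[18:19]
[20] read 'e'  n5⇒n4 ·f
[21] read 'b'  n4⇒n0 ·f
[22] read 'c'  n0⇒n0
[23] read 'c'  n0⇒n0
[24] read 'a'  n0⇒n0
[25] read 'e'  n0⇒n4
[26] read 'b'  n4⇒n0 ·f
[27] read 'e'  n0⇒n4
[28] read 'd'  n4⇒n1 ·f
[29] read 'd'  n1⇒n2
[30] read 'd'  n2⇒n3  ** P0@[28:30]
[31] read 'b'  n3⇒n0 ·f
[32] read 'b'  n0⇒n0
[33] read 'd'  n0⇒n1
[34] read 'd'  n1⇒n2
[35] read 'd'  n2⇒n3  ** P0@[33:35]
[36] read 'd'  n3⇒n3 ·f  ** P0@[34:36]
[37] read 'd'  n3⇒n3 ·f  ** P0@[35:37]
[38] read 'd'  n3⇒n3 ·f  ** P0@[36:38]
[39] read 'e'  n3⇒n4 ·f
[40] read 'e'  n4⇒n4 ·f
[41] read 'a'  n4⇒n5  ** P1@[40:41]

Result: [[1,1],[9,1],[12,0],[15,1],[19,1],[30,0],[35,0],[36,0],[37,0],[38,0],[41,1]]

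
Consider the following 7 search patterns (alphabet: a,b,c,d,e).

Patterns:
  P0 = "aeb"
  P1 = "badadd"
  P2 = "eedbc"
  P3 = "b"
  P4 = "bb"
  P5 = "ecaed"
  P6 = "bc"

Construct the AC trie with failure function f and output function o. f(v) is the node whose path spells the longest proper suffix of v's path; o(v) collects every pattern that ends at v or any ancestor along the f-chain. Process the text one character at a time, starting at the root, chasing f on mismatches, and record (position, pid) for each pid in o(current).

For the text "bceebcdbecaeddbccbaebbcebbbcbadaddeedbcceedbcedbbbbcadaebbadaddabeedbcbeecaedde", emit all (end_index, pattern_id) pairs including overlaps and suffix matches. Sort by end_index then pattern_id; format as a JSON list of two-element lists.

Construct AC machine:
Trie (insert patterns):
  n0 'ε': a→1 b→4 e→10
  n1 'a': e→2
  n2 'ae': b→3
  n3 'aeb': ·  [P0 ends]
  n4 'b': a→5 b→15 c→20  [P3 ends]
  n5 'ba': d→6
  n6 'bad': a→7
  n7 'bada': d→8
  n8 'badad': d→9
  n9 'badadd': ·  [P1 ends]
  n10 'e': c→16 e→11
  n11 'ee': d→12
  n12 'eed': b→13
  n13 'eedb': c→14
  n14 'eedbc': ·  [P2 ends]
  n15 'bb': ·  [P4 ends]
  n16 'ec': a→17
  n17 'eca': e→18
  n18 'ecae': d→19
  n19 'ecaed': ·  [P5 ends]
  n20 'bc': ·  [P6 ends]

Failure links (BFS by depth):
  fail(1) 'a': from fail(0)=0 chase 'a': 0 ⇒ 0;  out=∅∪out(0)=∅
  fail(4) 'b': from fail(0)=0 chase 'b': 0 ⇒ 0;  out={3}∪out(0)={3}
  fail(10) 'e': from fail(0)=0 chase 'e': 0 ⇒ 0;  out=∅∪out(0)=∅
  fail(2) 'ae': from fail(1)=0 chase 'e': 0 ⇒ 10;  out=∅∪out(10)=∅
  fail(5) 'ba': from fail(4)=0 chase 'a': 0 ⇒ 1;  out=∅∪out(1)=∅
  fail(11) 'ee': from fail(10)=0 chase 'e': 0 ⇒ 10;  out=∅∪out(10)=∅
  fail(15) 'bb': from fail(4)=0 chase 'b': 0 ⇒ 4;  out={4}∪out(4)={3,4}
  fail(16) 'ec': from fail(10)=0 chase 'c': 0 ⇒ 0;  out=∅∪out(0)=∅
  fail(20) 'bc': from fail(4)=0 chase 'c': 0 ⇒ 0;  out={6}∪out(0)={6}
  fail(3) 'aeb': from fail(2)=10 chase 'b': 10→0 ⇒ 4;  out={0}∪out(4)={0,3}
  fail(6) 'bad': from fail(5)=1 chase 'd': 1→0 ⇒ 0;  out=∅∪out(0)=∅
  fail(12) 'eed': from fail(11)=10 chase 'd': 10→0 ⇒ 0;  out=∅∪out(0)=∅
  fail(17) 'eca': from fail(16)=0 chase 'a': 0 ⇒ 1;  out=∅∪out(1)=∅
  fail(7) 'bada': from fail(6)=0 chase 'a': 0 ⇒ 1;  out=∅∪out(1)=∅
  fail(13) 'eedb': from fail(12)=0 chase 'b': 0 ⇒ 4;  out=∅∪out(4)={3}
  fail(18) 'ecae': from fail(17)=1 chase 'e': 1 ⇒ 2;  out=∅∪out(2)=∅
  fail(8) 'badad': from fail(7)=1 chase 'd': 1→0 ⇒ 0;  out=∅∪out(0)=∅
  fail(14) 'eedbc': from fail(13)=4 chase 'c': 4 ⇒ 20;  out={2}∪out(20)={2,6}
  fail(19) 'ecaed': from fail(18)=2 chase 'd': 2→10→0 ⇒ 0;  out={5}∪out(0)={5}
  fail(9) 'badadd': from fail(8)=0 chase 'd': 0 ⇒ 0;  out={1}∪out(0)={1}

Scan:
pos 0 'b': at 4  ** P3@[0:0]
pos 1 'c': at 20  ** P6@[0:1]
pos 2 'e': at 10 (fail-walked)
pos 3 'e': at 11
pos 4 'b': at 4 (fail-walked)  ** P3@[4:4]
pos 5 'c': at 20  ** P6@[4:5]
pos 6 'd': at 0 (fail-walked)
pos 7 'b': at 4  ** P3@[7:7]
pos 8 'e': at 10 (fail-walked)
pos 9 'c': at 16
pos 10 'a': at 17
pos 11 'e': at 18
pos 12 'd': at 19  ** P5@[8:12]
pos 13 'd': at 0 (fail-walked)
pos 14 'b': at 4  ** P3@[14:14]
pos 15 'c': at 20  ** P6@[14:15]
pos 16 'c': at 0 (fail-walked)
pos 17 'b': at 4  ** P3@[17:17]
pos 18 'a': at 5
pos 19 'e': at 2 (fail-walked)
pos 20 'b': at 3  ** P0@[18:20],P3@[20:20]
pos 21 'b': at 15 (fail-walked)  ** P3@[21:21],P4@[20:21]
pos 22 'c': at 20 (fail-walked)  ** P6@[21:22]
pos 23 'e': at 10 (fail-walked)
pos 24 'b': at 4 (fail-walked)  ** P3@[24:24]
pos 25 'b': at 15  ** P3@[25:25],P4@[24:25]
pos 26 'b': at 15 (fail-walked)  ** P3@[26:26],P4@[25:26]
pos 27 'c': at 20 (fail-walked)  ** P6@[26:27]
pos 28 'b': at 4 (fail-walked)  ** P3@[28:28]
pos 29 'a': at 5
pos 30 'd': at 6
pos 31 'a': at 7
pos 32 'd': at 8
pos 33 'd': at 9  ** P1@[28:33]
pos 34 'e': at 10 (fail-walked)
pos 35 'e': at 11
pos 36 'd': at 12
pos 37 'b': at 13  ** P3@[37:37]
pos 38 'c': at 14  ** P2@[34:38],P6@[37:38]
pos 39 'c': at 0 (fail-walked)
pos 40 'e': at 10
pos 41 'e': at 11
pos 42 'd': at 12
pos 43 'b': at 13  ** P3@[43:43]
pos 44 'c': at 14  ** P2@[40:44],P6@[43:44]
pos 45 'e': at 10 (fail-walked)
pos 46 'd': at 0 (fail-walked)
pos 47 'b': at 4  ** P3@[47:47]
pos 48 'b': at 15  ** P3@[48:48],P4@[47:48]
pos 49 'b': at 15 (fail-walked)  ** P3@[49:49],P4@[48:49]
pos 50 'b': at 15 (fail-walked)  ** P3@[50:50],P4@[49:50]
pos 51 'c': at 20 (fail-walked)  ** P6@[50:51]
pos 52 'a': at 1 (fail-walked)
pos 53 'd': at 0 (fail-walked)
pos 54 'a': at 1
pos 55 'e': at 2
pos 56 'b': at 3  ** P0@[54:56],P3@[56:56]
pos 57 'b': at 15 (fail-walked)  ** P3@[57:57],P4@[56:57]
pos 58 'a': at 5 (fail-walked)
pos 59 'd': at 6
pos 60 'a': at 7
pos 61 'd': at 8
pos 62 'd': at 9  ** P1@[57:62]
pos 63 'a': at 1 (fail-walked)
pos 64 'b': at 4 (fail-walked)  ** P3@[64:64]
pos 65 'e': at 10 (fail-walked)
pos 66 'e': at 11
pos 67 'd': at 12
pos 68 'b': at 13  ** P3@[68:68]
pos 69 'c': at 14  ** P2@[65:69],P6@[68:69]
pos 70 'b': at 4 (fail-walked)  ** P3@[70:70]
pos 71 'e': at 10 (fail-walked)
pos 72 'e': at 11
pos 73 'c': at 16 (fail-walked)
pos 74 'a': at 17
pos 75 'e': at 18
pos 76 'd': at 19  ** P5@[72:76]
pos 77 'd': at 0 (fail-walked)
pos 78 'e': at 10

All matches (sorted): [[0,3],[1,6],[4,3],[5,6],[7,3],[12,5],[14,3],[15,6],[17,3],[20,0],[20,3],[21,3],[21,4],[22,6],[24,3],[25,3],[25,4],[26,3],[26,4],[27,6],[28,3],[33,1],[37,3],[38,2],[38,6],[43,3],[44,2],[44,6],[47,3],[48,3],[48,4],[49,3],[49,4],[50,3],[50,4],[51,6],[56,0],[56,3],[57,3],[57,4],[62,1],[64,3],[68,3],[69,2],[69,6],[70,3],[76,5]]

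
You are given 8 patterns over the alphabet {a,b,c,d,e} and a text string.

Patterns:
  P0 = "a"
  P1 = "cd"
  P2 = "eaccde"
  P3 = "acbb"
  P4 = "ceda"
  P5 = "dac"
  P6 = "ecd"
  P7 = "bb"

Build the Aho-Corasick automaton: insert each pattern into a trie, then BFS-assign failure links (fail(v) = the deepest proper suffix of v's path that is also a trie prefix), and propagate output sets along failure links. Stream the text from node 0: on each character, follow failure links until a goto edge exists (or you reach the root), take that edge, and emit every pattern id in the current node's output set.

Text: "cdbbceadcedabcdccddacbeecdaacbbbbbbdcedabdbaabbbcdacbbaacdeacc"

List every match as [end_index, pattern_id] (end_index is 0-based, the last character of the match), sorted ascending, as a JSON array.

Construct AC machine:
Trie (insert patterns):
  0='ε' goto a→1 b→21 c→2 d→16 e→4
  1='a' goto c→10  [P0 ends]
  2='c' goto d→3 e→13
  3='cd' goto ·  [P1 ends]
  4='e' goto a→5 c→19
  5='ea' goto c→6
  6='eac' goto c→7
  7='eacc' goto d→8
  8='eaccd' goto e→9
  9='eaccde' goto ·  [P2 ends]
  10='ac' goto b→11
  11='acb' goto b→12
  12='acbb' goto ·  [P3 ends]
  13='ce' goto d→14
  14='ced' goto a→15
  15='ceda' goto ·  [P4 ends]
  16='d' goto a→17
  17='da' goto c→18
  18='dac' goto ·  [P5 ends]
  19='ec' goto d→20
  20='ecd' goto ·  [P6 ends]
  21='b' goto b→22
  22='bb' goto ·  [P7 ends]

BFS fail/out derivation:
  n1('a'): parent n0 fail=0; on 'a' 0 → fail=0;  out {0}∪∅={0}
  n2('c'): parent n0 fail=0; on 'c' 0 → fail=0;  out ∅∪∅=∅
  n4('e'): parent n0 fail=0; on 'e' 0 → fail=0;  out ∅∪∅=∅
  n16('d'): parent n0 fail=0; on 'd' 0 → fail=0;  out ∅∪∅=∅
  n21('b'): parent n0 fail=0; on 'b' 0 → fail=0;  out ∅∪∅=∅
  n3('cd'): parent n2 fail=0; on 'd' 0 → fail=16;  out {1}∪∅={1}
  n5('ea'): parent n4 fail=0; on 'a' 0 → fail=1;  out ∅∪{0}={0}
  n10('ac'): parent n1 fail=0; on 'c' 0 → fail=2;  out ∅∪∅=∅
  n13('ce'): parent n2 fail=0; on 'e' 0 → fail=4;  out ∅∪∅=∅
  n17('da'): parent n16 fail=0; on 'a' 0 → fail=1;  out ∅∪{0}={0}
  n19('ec'): parent n4 fail=0; on 'c' 0 → fail=2;  out ∅∪∅=∅
  n22('bb'): parent n21 fail=0; on 'b' 0 → fail=21;  out {7}∪∅={7}
  n6('eac'): parent n5 fail=1; on 'c' 1 → fail=10;  out ∅∪∅=∅
  n11('acb'): parent n10 fail=2; on 'b' 2→0 → fail=21;  out ∅∪∅=∅
  n14('ced'): parent n13 fail=4; on 'd' 4→0 → fail=16;  out ∅∪∅=∅
  n18('dac'): parent n17 fail=1; on 'c' 1 → fail=10;  out {5}∪∅={5}
  n20('ecd'): parent n19 fail=2; on 'd' 2 → fail=3;  out {6}∪{1}={1,6}
  n7('eacc'): parent n6 fail=10; on 'c' 10→2→0 → fail=2;  out ∅∪∅=∅
  n12('acbb'): parent n11 fail=21; on 'b' 21 → fail=22;  out {3}∪{7}={3,7}
  n15('ceda'): parent n14 fail=16; on 'a' 16 → fail=17;  out {4}∪{0}={0,4}
  n8('eaccd'): parent n7 fail=2; on 'd' 2 → fail=3;  out ∅∪{1}={1}
  n9('eaccde'): parent n8 fail=3; on 'e' 3→16→0 → fail=4;  out {2}∪∅={2}

Text stream:
i=0 'c': node 0→2
i=1 'd': node 2→3  → match P1@[0:1]
i=2 'b': node 3→21 ·f
i=3 'b': node 21→22  → match P7@[2:3]
i=4 'c': node 22→2 ·f
i=5 'e': node 2→13
i=6 'a': node 13→5 ·f  → match P0@[6:6]
i=7 'd': node 5→16 ·f
i=8 'c': node 16→2 ·f
i=9 'e': node 2→13
i=10 'd': node 13→14
i=11 'a': node 14→15  → match P0@[11:11],P4@[8:11]
i=12 'b': node 15→21 ·f
i=13 'c': node 21→2 ·f
i=14 'd': node 2→3  → match P1@[13:14]
i=15 'c': node 3→2 ·f
i=16 'c': node 2→2 ·f
i=17 'd': node 2→3  → match P1@[16:17]
i=18 'd': node 3→16 ·f
i=19 'a': node 16→17  → match P0@[19:19]
i=20 'c': node 17→18  → match P5@[18:20]
i=21 'b': node 18→11 ·f
i=22 'e': node 11→4 ·f
i=23 'e': node 4→4 ·f
i=24 'c': node 4→19
i=25 'd': node 19→20  → match P1@[24:25],P6@[23:25]
i=26 'a': node 20→17 ·f  → match P0@[26:26]
i=27 'a': node 17→1 ·f  → match P0@[27:27]
i=28 'c': node 1→10
i=29 'b': node 10→11
i=30 'b': node 11→12  → match P3@[27:30],P7@[29:30]
i=31 'b': node 12→22 ·f  → match P7@[30:31]
i=32 'b': node 22→22 ·f  → match P7@[31:32]
i=33 'b': node 22→22 ·f  → match P7@[32:33]
i=34 'b': node 22→22 ·f  → match P7@[33:34]
i=35 'd': node 22→16 ·f
i=36 'c': node 16→2 ·f
i=37 'e': node 2→13
i=38 'd': node 13→14
i=39 'a': node 14→15  → match P0@[39:39],P4@[36:39]
i=40 'b': node 15→21 ·f
i=41 'd': node 21→16 ·f
i=42 'b': node 16→21 ·f
i=43 'a': node 21→1 ·f  → match P0@[43:43]
i=44 'a': node 1→1 ·f  → match P0@[44:44]
i=45 'b': node 1→21 ·f
i=46 'b': node 21→22  → match P7@[45:46]
i=47 'b': node 22→22 ·f  → match P7@[46:47]
i=48 'c': node 22→2 ·f
i=49 'd': node 2→3  → match P1@[48:49]
i=50 'a': node 3→17 ·f  → match P0@[50:50]
i=51 'c': node 17→18  → match P5@[49:51]
i=52 'b': node 18→11 ·f
i=53 'b': node 11→12  → match P3@[50:53],P7@[52:53]
i=54 'a': node 12→1 ·f  → match P0@[54:54]
i=55 'a': node 1→1 ·f  → match P0@[55:55]
i=56 'c': node 1→10
i=57 'd': node 10→3 ·f  → match P1@[56:57]
i=58 'e': node 3→4 ·f
i=59 'a': node 4→5  → match P0@[59:59]
i=60 'c': node 5→6
i=61 'c': node 6→7

Matches: [[1,1],[3,7],[6,0],[11,0],[11,4],[14,1],[17,1],[19,0],[20,5],[25,1],[25,6],[26,0],[27,0],[30,3],[30,7],[31,7],[32,7],[33,7],[34,7],[39,0],[39,4],[43,0],[44,0],[46,7],[47,7],[49,1],[50,0],[51,5],[53,3],[53,7],[54,0],[55,0],[57,1],[59,0]]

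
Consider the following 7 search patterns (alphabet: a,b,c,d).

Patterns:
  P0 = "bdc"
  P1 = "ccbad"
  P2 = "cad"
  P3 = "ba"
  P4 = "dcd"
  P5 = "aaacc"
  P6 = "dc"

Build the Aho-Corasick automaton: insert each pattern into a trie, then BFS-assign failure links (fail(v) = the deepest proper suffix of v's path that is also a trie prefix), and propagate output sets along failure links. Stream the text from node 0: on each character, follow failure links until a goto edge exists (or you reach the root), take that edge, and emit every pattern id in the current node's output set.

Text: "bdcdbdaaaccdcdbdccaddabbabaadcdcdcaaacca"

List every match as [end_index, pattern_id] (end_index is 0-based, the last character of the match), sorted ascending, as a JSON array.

Build automaton:
Trie nodes:
  n0 'ε': a→15 b→1 c→4 d→12
  n1 'b': a→11 d→2
  n2 'bd': c→3
  n3 'bdc': ·  ←P0
  n4 'c': a→9 c→5
  n5 'cc': b→6
  n6 'ccb': a→7
  n7 'ccba': d→8
  n8 'ccbad': ·  ←P1
  n9 'ca': d→10
  n10 'cad': ·  ←P2
  n11 'ba': ·  ←P3
  n12 'd': c→13
  n13 'dc': d→14  ←P6
  n14 'dcd': ·  ←P4
  n15 'a': a→16
  n16 'aa': a→17
  n17 'aaa': c→18
  n18 'aaac': c→19
  n19 'aaacc': ·  ←P5

BFS fail/out derivation:
  fail(1) 'b': from fail(0)=0 chase 'b': 0 ⇒ 0;  out=∅∪out(0)=∅
  fail(4) 'c': from fail(0)=0 chase 'c': 0 ⇒ 0;  out=∅∪out(0)=∅
  fail(12) 'd': from fail(0)=0 chase 'd': 0 ⇒ 0;  out=∅∪out(0)=∅
  fail(15) 'a': from fail(0)=0 chase 'a': 0 ⇒ 0;  out=∅∪out(0)=∅
  fail(2) 'bd': from fail(1)=0 chase 'd': 0 ⇒ 12;  out=∅∪out(12)=∅
  fail(5) 'cc': from fail(4)=0 chase 'c': 0 ⇒ 4;  out=∅∪out(4)=∅
  fail(9) 'ca': from fail(4)=0 chase 'a': 0 ⇒ 15;  out=∅∪out(15)=∅
  fail(11) 'ba': from fail(1)=0 chase 'a': 0 ⇒ 15;  out={3}∪out(15)={3}
  fail(13) 'dc': from fail(12)=0 chase 'c': 0 ⇒ 4;  out={6}∪out(4)={6}
  fail(16) 'aa': from fail(15)=0 chase 'a': 0 ⇒ 15;  out=∅∪out(15)=∅
  fail(3) 'bdc': from fail(2)=12 chase 'c': 12 ⇒ 13;  out={0}∪out(13)={0,6}
  fail(6) 'ccb': from fail(5)=4 chase 'b': 4→0 ⇒ 1;  out=∅∪out(1)=∅
  fail(10) 'cad': from fail(9)=15 chase 'd': 15→0 ⇒ 12;  out={2}∪out(12)={2}
  fail(14) 'dcd': from fail(13)=4 chase 'd': 4→0 ⇒ 12;  out={4}∪out(12)={4}
  fail(17) 'aaa': from fail(16)=15 chase 'a': 15 ⇒ 16;  out=∅∪out(16)=∅
  fail(7) 'ccba': from fail(6)=1 chase 'a': 1 ⇒ 11;  out=∅∪out(11)={3}
  fail(18) 'aaac': from fail(17)=16 chase 'c': 16→15→0 ⇒ 4;  out=∅∪out(4)=∅
  fail(8) 'ccbad': from fail(7)=11 chase 'd': 11→15→0 ⇒ 12;  out={1}∪out(12)={1}
  fail(19) 'aaacc': from fail(18)=4 chase 'c': 4 ⇒ 5;  out={5}∪out(5)={5}

Text stream:
i=0 'b': node 0→1
i=1 'd': node 1→2
i=2 'c': node 2→3  → match P0@[0:2],P6@[1:2]
i=3 'd': node 3→14 (fail-walked)  → match P4@[1:3]
i=4 'b': node 14→1 (fail-walked)
i=5 'd': node 1→2
i=6 'a': node 2→15 (fail-walked)
i=7 'a': node 15→16
i=8 'a': node 16→17
i=9 'c': node 17→18
i=10 'c': node 18→19  → match P5@[6:10]
i=11 'd': node 19→12 (fail-walked)
i=12 'c': node 12→13  → match P6@[11:12]
i=13 'd': node 13→14  → match P4@[11:13]
i=14 'b': node 14→1 (fail-walked)
i=15 'd': node 1→2
i=16 'c': node 2→3  → match P0@[14:16],P6@[15:16]
i=17 'c': node 3→5 (fail-walked)
i=18 'a': node 5→9 (fail-walked)
i=19 'd': node 9→10  → match P2@[17:19]
i=20 'd': node 10→12 (fail-walked)
i=21 'a': node 12→15 (fail-walked)
i=22 'b': node 15→1 (fail-walked)
i=23 'b': node 1→1 (fail-walked)
i=24 'a': node 1→11  → match P3@[23:24]
i=25 'b': node 11→1 (fail-walked)
i=26 'a': node 1→11  → match P3@[25:26]
i=27 'a': node 11→16 (fail-walked)
i=28 'd': node 16→12 (fail-walked)
i=29 'c': node 12→13  → match P6@[28:29]
i=30 'd': node 13→14  → match P4@[28:30]
i=31 'c': node 14→13 (fail-walked)  → match P6@[30:31]
i=32 'd': node 13→14  → match P4@[30:32]
i=33 'c': node 14→13 (fail-walked)  → match P6@[32:33]
i=34 'a': node 13→9 (fail-walked)
i=35 'a': node 9→16 (fail-walked)
i=36 'a': node 16→17
i=37 'c': node 17→18
i=38 'c': node 18→19  → match P5@[34:38]
i=39 'a': node 19→9 (fail-walked)

All matches (sorted): [[2,0],[2,6],[3,4],[10,5],[12,6],[13,4],[16,0],[16,6],[19,2],[24,3],[26,3],[29,6],[30,4],[31,6],[32,4],[33,6],[38,5]]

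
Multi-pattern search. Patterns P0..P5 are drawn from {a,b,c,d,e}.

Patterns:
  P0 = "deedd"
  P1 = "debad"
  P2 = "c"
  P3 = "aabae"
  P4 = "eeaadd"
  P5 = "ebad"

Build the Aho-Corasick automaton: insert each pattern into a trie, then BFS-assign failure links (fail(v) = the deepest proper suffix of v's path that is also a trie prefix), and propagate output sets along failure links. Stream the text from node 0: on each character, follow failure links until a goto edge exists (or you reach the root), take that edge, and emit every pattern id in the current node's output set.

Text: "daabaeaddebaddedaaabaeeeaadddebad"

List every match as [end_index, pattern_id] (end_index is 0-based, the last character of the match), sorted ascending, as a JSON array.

Build:
Trie nodes:
  0='ε' goto a→10 c→9 d→1 e→15
  1='d' goto e→2
  2='de' goto b→6 e→3
  3='dee' goto d→4
  4='deed' goto d→5
  5='deedd' goto ·  ←P0
  6='deb' goto a→7
  7='deba' goto d→8
  8='debad' goto ·  ←P1
  9='c' goto ·  ←P2
  10='a' goto a→11
  11='aa' goto b→12
  12='aab' goto a→13
  13='aaba' goto e→14
  14='aabae' goto ·  ←P3
  15='e' goto b→21 e→16
  16='ee' goto a→17
  17='eea' goto a→18
  18='eeaa' goto d→19
  19='eeaad' goto d→20
  20='eeaadd' goto ·  ←P4
  21='eb' goto a→22
  22='eba' goto d→23
  23='ebad' goto ·  ←P5

Failure links (BFS by depth):
  fail(1) 'd': from fail(0)=0 chase 'd': 0 ⇒ 0;  out=∅∪out(0)=∅
  fail(9) 'c': from fail(0)=0 chase 'c': 0 ⇒ 0;  out={2}∪out(0)={2}
  fail(10) 'a': from fail(0)=0 chase 'a': 0 ⇒ 0;  out=∅∪out(0)=∅
  fail(15) 'e': from fail(0)=0 chase 'e': 0 ⇒ 0;  out=∅∪out(0)=∅
  fail(2) 'de': from fail(1)=0 chase 'e': 0 ⇒ 15;  out=∅∪out(15)=∅
  fail(11) 'aa': from fail(10)=0 chase 'a': 0 ⇒ 10;  out=∅∪out(10)=∅
  fail(16) 'ee': from fail(15)=0 chase 'e': 0 ⇒ 15;  out=∅∪out(15)=∅
  fail(21) 'eb': from fail(15)=0 chase 'b': 0 ⇒ 0;  out=∅∪out(0)=∅
  fail(3) 'dee': from fail(2)=15 chase 'e': 15 ⇒ 16;  out=∅∪out(16)=∅
  fail(6) 'deb': from fail(2)=15 chase 'b': 15 ⇒ 21;  out=∅∪out(21)=∅
  fail(12) 'aab': from fail(11)=10 chase 'b': 10→0 ⇒ 0;  out=∅∪out(0)=∅
  fail(17) 'eea': from fail(16)=15 chase 'a': 15→0 ⇒ 10;  out=∅∪out(10)=∅
  fail(22) 'eba': from fail(21)=0 chase 'a': 0 ⇒ 10;  out=∅∪out(10)=∅
  fail(4) 'deed': from fail(3)=16 chase 'd': 16→15→0 ⇒ 1;  out=∅∪out(1)=∅
  fail(7) 'deba': from fail(6)=21 chase 'a': 21 ⇒ 22;  out=∅∪out(22)=∅
  fail(13) 'aaba': from fail(12)=0 chase 'a': 0 ⇒ 10;  out=∅∪out(10)=∅
  fail(18) 'eeaa': from fail(17)=10 chase 'a': 10 ⇒ 11;  out=∅∪out(11)=∅
  fail(23) 'ebad': from fail(22)=10 chase 'd': 10→0 ⇒ 1;  out={5}∪out(1)={5}
  fail(5) 'deedd': from fail(4)=1 chase 'd': 1→0 ⇒ 1;  out={0}∪out(1)={0}
  fail(8) 'debad': from fail(7)=22 chase 'd': 22 ⇒ 23;  out={1}∪out(23)={1,5}
  fail(14) 'aabae': from fail(13)=10 chase 'e': 10→0 ⇒ 15;  out={3}∪out(15)={3}
  fail(19) 'eeaad': from fail(18)=11 chase 'd': 11→10→0 ⇒ 1;  out=∅∪out(1)=∅
  fail(20) 'eeaadd': from fail(19)=1 chase 'd': 1→0 ⇒ 1;  out={4}∪out(1)={4}

Scan:
pos 0 'd': at 1
pos 1 'a': at 10 ·f
pos 2 'a': at 11
pos 3 'b': at 12
pos 4 'a': at 13
pos 5 'e': at 14  ** P3@[1:5]
pos 6 'a': at 10 ·f
pos 7 'd': at 1 ·f
pos 8 'd': at 1 ·f
pos 9 'e': at 2
pos 10 'b': at 6
pos 11 'a': at 7
pos 12 'd': at 8  ** P1@[8:12],P5@[9:12]
pos 13 'd': at 1 ·f
pos 14 'e': at 2
pos 15 'd': at 1 ·f
pos 16 'a': at 10 ·f
pos 17 'a': at 11
pos 18 'a': at 11 ·f
pos 19 'b': at 12
pos 20 'a': at 13
pos 21 'e': at 14  ** P3@[17:21]
pos 22 'e': at 16 ·f
pos 23 'e': at 16 ·f
pos 24 'a': at 17
pos 25 'a': at 18
pos 26 'd': at 19
pos 27 'd': at 20  ** P4@[22:27]
pos 28 'd': at 1 ·f
pos 29 'e': at 2
pos 30 'b': at 6
pos 31 'a': at 7
pos 32 'd': at 8  ** P1@[28:32],P5@[29:32]

Result: [[5,3],[12,1],[12,5],[21,3],[27,4],[32,1],[32,5]]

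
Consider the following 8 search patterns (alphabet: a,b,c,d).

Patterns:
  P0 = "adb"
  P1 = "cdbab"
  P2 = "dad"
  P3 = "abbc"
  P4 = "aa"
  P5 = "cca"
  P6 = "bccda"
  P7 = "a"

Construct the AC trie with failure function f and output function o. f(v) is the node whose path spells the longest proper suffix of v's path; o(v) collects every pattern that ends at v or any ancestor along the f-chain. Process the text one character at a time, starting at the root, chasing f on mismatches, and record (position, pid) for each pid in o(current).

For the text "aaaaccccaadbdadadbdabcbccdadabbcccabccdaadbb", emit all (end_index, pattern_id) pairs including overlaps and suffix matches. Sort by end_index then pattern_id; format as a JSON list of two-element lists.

Build:
Trie (insert patterns):
  0='ε' goto a→1 b→18 c→4 d→9
  1='a' goto a→15 b→12 d→2  ←P7
  2='ad' goto b→3
  3='adb' goto ·  ←P0
  4='c' goto c→16 d→5
  5='cd' goto b→6
  6='cdb' goto a→7
  7='cdba' goto b→8
  8='cdbab' goto ·  ←P1
  9='d' goto a→10
  10='da' goto d→11
  11='dad' goto ·  ←P2
  12='ab' goto b→13
  13='abb' goto c→14
  14='abbc' goto ·  ←P3
  15='aa' goto ·  ←P4
  16='cc' goto a→17
  17='cca' goto ·  ←P5
  18='b' goto c→19
  19='bc' goto c→20
  20='bcc' goto d→21
  21='bccd' goto a→22
  22='bccda' goto ·  ←P6

BFS fail/out derivation:
  fail(1) 'a': from fail(0)=0 chase 'a': 0 ⇒ 0;  out={7}∪out(0)={7}
  fail(4) 'c': from fail(0)=0 chase 'c': 0 ⇒ 0;  out=∅∪out(0)=∅
  fail(9) 'd': from fail(0)=0 chase 'd': 0 ⇒ 0;  out=∅∪out(0)=∅
  fail(18) 'b': from fail(0)=0 chase 'b': 0 ⇒ 0;  out=∅∪out(0)=∅
  fail(2) 'ad': from fail(1)=0 chase 'd': 0 ⇒ 9;  out=∅∪out(9)=∅
  fail(5) 'cd': from fail(4)=0 chase 'd': 0 ⇒ 9;  out=∅∪out(9)=∅
  fail(10) 'da': from fail(9)=0 chase 'a': 0 ⇒ 1;  out=∅∪out(1)={7}
  fail(12) 'ab': from fail(1)=0 chase 'b': 0 ⇒ 18;  out=∅∪out(18)=∅
  fail(15) 'aa': from fail(1)=0 chase 'a': 0 ⇒ 1;  out={4}∪out(1)={4,7}
  fail(16) 'cc': from fail(4)=0 chase 'c': 0 ⇒ 4;  out=∅∪out(4)=∅
  fail(19) 'bc': from fail(18)=0 chase 'c': 0 ⇒ 4;  out=∅∪out(4)=∅
  fail(3) 'adb': from fail(2)=9 chase 'b': 9→0 ⇒ 18;  out={0}∪out(18)={0}
  fail(6) 'cdb': from fail(5)=9 chase 'b': 9→0 ⇒ 18;  out=∅∪out(18)=∅
  fail(11) 'dad': from fail(10)=1 chase 'd': 1 ⇒ 2;  out={2}∪out(2)={2}
  fail(13) 'abb': from fail(12)=18 chase 'b': 18→0 ⇒ 18;  out=∅∪out(18)=∅
  fail(17) 'cca': from fail(16)=4 chase 'a': 4→0 ⇒ 1;  out={5}∪out(1)={5,7}
  fail(20) 'bcc': from fail(19)=4 chase 'c': 4 ⇒ 16;  out=∅∪out(16)=∅
  fail(7) 'cdba': from fail(6)=18 chase 'a': 18→0 ⇒ 1;  out=∅∪out(1)={7}
  fail(14) 'abbc': from fail(13)=18 chase 'c': 18 ⇒ 19;  out={3}∪out(19)={3}
  fail(21) 'bccd': from fail(20)=16 chase 'd': 16→4 ⇒ 5;  out=∅∪out(5)=∅
  fail(8) 'cdbab': from fail(7)=1 chase 'b': 1 ⇒ 12;  out={1}∪out(12)={1}
  fail(22) 'bccda': from fail(21)=5 chase 'a': 5→9 ⇒ 10;  out={6}∪out(10)={6,7}

Run:
pos 0 'a': at 1  → match P7@[0:0]
pos 1 'a': at 15  → match P4@[0:1],P7@[1:1]
pos 2 'a': at 15 (fail-walked)  → match P4@[1:2],P7@[2:2]
pos 3 'a': at 15 (fail-walked)  → match P4@[2:3],P7@[3:3]
pos 4 'c': at 4 (fail-walked)
pos 5 'c': at 16
pos 6 'c': at 16 (fail-walked)
pos 7 'c': at 16 (fail-walked)
pos 8 'a': at 17  → match P5@[6:8],P7@[8:8]
pos 9 'a': at 15 (fail-walked)  → match P4@[8:9],P7@[9:9]
pos 10 'd': at 2 (fail-walked)
pos 11 'b': at 3  → match P0@[9:11]
pos 12 'd': at 9 (fail-walked)
pos 13 'a': at 10  → match P7@[13:13]
pos 14 'd': at 11  → match P2@[12:14]
pos 15 'a': at 10 (fail-walked)  → match P7@[15:15]
pos 16 'd': at 11  → match P2@[14:16]
pos 17 'b': at 3 (fail-walked)  → match P0@[15:17]
pos 18 'd': at 9 (fail-walked)
pos 19 'a': at 10  → match P7@[19:19]
pos 20 'b': at 12 (fail-walked)
pos 21 'c': at 19 (fail-walked)
pos 22 'b': at 18 (fail-walked)
pos 23 'c': at 19
pos 24 'c': at 20
pos 25 'd': at 21
pos 26 'a': at 22  → match P6@[22:26],P7@[26:26]
pos 27 'd': at 11 (fail-walked)  → match P2@[25:27]
pos 28 'a': at 10 (fail-walked)  → match P7@[28:28]
pos 29 'b': at 12 (fail-walked)
pos 30 'b': at 13
pos 31 'c': at 14  → match P3@[28:31]
pos 32 'c': at 20 (fail-walked)
pos 33 'c': at 16 (fail-walked)
pos 34 'a': at 17  → match P5@[32:34],P7@[34:34]
pos 35 'b': at 12 (fail-walked)
pos 36 'c': at 19 (fail-walked)
pos 37 'c': at 20
pos 38 'd': at 21
pos 39 'a': at 22  → match P6@[35:39],P7@[39:39]
pos 40 'a': at 15 (fail-walked)  → match P4@[39:40],P7@[40:40]
pos 41 'd': at 2 (fail-walked)
pos 42 'b': at 3  → match P0@[40:42]
pos 43 'b': at 18 (fail-walked)

Matches: [[0,7],[1,4],[1,7],[2,4],[2,7],[3,4],[3,7],[8,5],[8,7],[9,4],[9,7],[11,0],[13,7],[14,2],[15,7],[16,2],[17,0],[19,7],[26,6],[26,7],[27,2],[28,7],[31,3],[34,5],[34,7],[39,6],[39,7],[40,4],[40,7],[42,0]]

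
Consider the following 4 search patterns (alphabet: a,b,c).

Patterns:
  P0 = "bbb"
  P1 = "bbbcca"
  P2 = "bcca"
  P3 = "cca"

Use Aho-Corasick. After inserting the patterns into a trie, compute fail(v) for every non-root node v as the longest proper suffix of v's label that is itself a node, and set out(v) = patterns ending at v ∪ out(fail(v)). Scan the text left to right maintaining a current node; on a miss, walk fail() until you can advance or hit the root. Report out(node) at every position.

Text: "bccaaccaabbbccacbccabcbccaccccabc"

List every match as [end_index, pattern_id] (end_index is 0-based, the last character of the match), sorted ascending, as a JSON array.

Construct AC machine:
Trie nodes:
  n0 'ε': b→1 c→10
  n1 'b': b→2 c→7
  n2 'bb': b→3
  n3 'bbb': c→4  [P0 ends]
  n4 'bbbc': c→5
  n5 'bbbcc': a→6
  n6 'bbbcca': ·  [P1 ends]
  n7 'bc': c→8
  n8 'bcc': a→9
  n9 'bcca': ·  [P2 ends]
  n10 'c': c→11
  n11 'cc': a→12
  n12 'cca': ·  [P3 ends]

BFS fail/out derivation:
  fail(1) 'b': from fail(0)=0 chase 'b': 0 ⇒ 0;  out=∅∪out(0)=∅
  fail(10) 'c': from fail(0)=0 chase 'c': 0 ⇒ 0;  out=∅∪out(0)=∅
  fail(2) 'bb': from fail(1)=0 chase 'b': 0 ⇒ 1;  out=∅∪out(1)=∅
  fail(7) 'bc': from fail(1)=0 chase 'c': 0 ⇒ 10;  out=∅∪out(10)=∅
  fail(11) 'cc': from fail(10)=0 chase 'c': 0 ⇒ 10;  out=∅∪out(10)=∅
  fail(3) 'bbb': from fail(2)=1 chase 'b': 1 ⇒ 2;  out={0}∪out(2)={0}
  fail(8) 'bcc': from fail(7)=10 chase 'c': 10 ⇒ 11;  out=∅∪out(11)=∅
  fail(12) 'cca': from fail(11)=10 chase 'a': 10→0 ⇒ 0;  out={3}∪out(0)={3}
  fail(4) 'bbbc': from fail(3)=2 chase 'c': 2→1 ⇒ 7;  out=∅∪out(7)=∅
  fail(9) 'bcca': from fail(8)=11 chase 'a': 11 ⇒ 12;  out={2}∪out(12)={2,3}
  fail(5) 'bbbcc': from fail(4)=7 chase 'c': 7 ⇒ 8;  out=∅∪out(8)=∅
  fail(6) 'bbbcca': from fail(5)=8 chase 'a': 8 ⇒ 9;  out={1}∪out(9)={1,2,3}

Text stream:
pos 0 'b': at 1
pos 1 'c': at 7
pos 2 'c': at 8
pos 3 'a': at 9  → match P2@[0:3],P3@[1:3]
pos 4 'a': at 0 (via fail)
pos 5 'c': at 10
pos 6 'c': at 11
pos 7 'a': at 12  → match P3@[5:7]
pos 8 'a': at 0 (via fail)
pos 9 'b': at 1
pos 10 'b': at 2
pos 11 'b': at 3  → match P0@[9:11]
pos 12 'c': at 4
pos 13 'c': at 5
pos 14 'a': at 6  → match P1@[9:14],P2@[11:14],P3@[12:14]
pos 15 'c': at 10 (via fail)
pos 16 'b': at 1 (via fail)
pos 17 'c': at 7
pos 18 'c': at 8
pos 19 'a': at 9  → match P2@[16:19],P3@[17:19]
pos 20 'b': at 1 (via fail)
pos 21 'c': at 7
pos 22 'b': at 1 (via fail)
pos 23 'c': at 7
pos 24 'c': at 8
pos 25 'a': at 9  → match P2@[22:25],P3@[23:25]
pos 26 'c': at 10 (via fail)
pos 27 'c': at 11
pos 28 'c': at 11 (via fail)
pos 29 'c': at 11 (via fail)
pos 30 'a': at 12  → match P3@[28:30]
pos 31 'b': at 1 (via fail)
pos 32 'c': at 7

All matches (sorted): [[3,2],[3,3],[7,3],[11,0],[14,1],[14,2],[14,3],[19,2],[19,3],[25,2],[25,3],[30,3]]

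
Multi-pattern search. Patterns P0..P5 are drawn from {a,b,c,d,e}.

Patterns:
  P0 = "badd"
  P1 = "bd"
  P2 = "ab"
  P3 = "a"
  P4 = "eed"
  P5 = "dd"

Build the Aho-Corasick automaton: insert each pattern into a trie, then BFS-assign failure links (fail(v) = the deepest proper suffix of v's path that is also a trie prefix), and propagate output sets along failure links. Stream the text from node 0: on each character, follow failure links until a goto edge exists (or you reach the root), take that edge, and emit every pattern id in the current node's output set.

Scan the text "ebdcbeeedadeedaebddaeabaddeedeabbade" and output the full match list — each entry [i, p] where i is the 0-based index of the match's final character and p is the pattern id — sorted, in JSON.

Construct AC machine:
Trie (insert patterns):
  0='ε' goto a→6 b→1 d→11 e→8
  1='b' goto a→2 d→5
  2='ba' goto d→3
  3='bad' goto d→4
  4='badd' goto ·  ←P0
  5='bd' goto ·  ←P1
  6='a' goto b→7  ←P3
  7='ab' goto ·  ←P2
  8='e' goto e→9
  9='ee' goto d→10
  10='eed' goto ·  ←P4
  11='d' goto d→12
  12='dd' goto ·  ←P5

BFS fail/out derivation:
  fail(1) 'b': from fail(0)=0 chase 'b': 0 ⇒ 0;  out=∅∪out(0)=∅
  fail(6) 'a': from fail(0)=0 chase 'a': 0 ⇒ 0;  out={3}∪out(0)={3}
  fail(8) 'e': from fail(0)=0 chase 'e': 0 ⇒ 0;  out=∅∪out(0)=∅
  fail(11) 'd': from fail(0)=0 chase 'd': 0 ⇒ 0;  out=∅∪out(0)=∅
  fail(2) 'ba': from fail(1)=0 chase 'a': 0 ⇒ 6;  out=∅∪out(6)={3}
  fail(5) 'bd': from fail(1)=0 chase 'd': 0 ⇒ 11;  out={1}∪out(11)={1}
  fail(7) 'ab': from fail(6)=0 chase 'b': 0 ⇒ 1;  out={2}∪out(1)={2}
  fail(9) 'ee': from fail(8)=0 chase 'e': 0 ⇒ 8;  out=∅∪out(8)=∅
  fail(12) 'dd': from fail(11)=0 chase 'd': 0 ⇒ 11;  out={5}∪out(11)={5}
  fail(3) 'bad': from fail(2)=6 chase 'd': 6→0 ⇒ 11;  out=∅∪out(11)=∅
  fail(10) 'eed': from fail(9)=8 chase 'd': 8→0 ⇒ 11;  out={4}∪out(11)={4}
  fail(4) 'badd': from fail(3)=11 chase 'd': 11 ⇒ 12;  out={0}∪out(12)={0,5}

Scan:
pos 0 'e': at 8
pos 1 'b': at 1 (via fail)
pos 2 'd': at 5  → match P1@[1:2]
pos 3 'c': at 0 (via fail)
pos 4 'b': at 1
pos 5 'e': at 8 (via fail)
pos 6 'e': at 9
pos 7 'e': at 9 (via fail)
pos 8 'd': at 10  → match P4@[6:8]
pos 9 'a': at 6 (via fail)  → match P3@[9:9]
pos 10 'd': at 11 (via fail)
pos 11 'e': at 8 (via fail)
pos 12 'e': at 9
pos 13 'd': at 10  → match P4@[11:13]
pos 14 'a': at 6 (via fail)  → match P3@[14:14]
pos 15 'e': at 8 (via fail)
pos 16 'b': at 1 (via fail)
pos 17 'd': at 5  → match P1@[16:17]
pos 18 'd': at 12 (via fail)  → match P5@[17:18]
pos 19 'a': at 6 (via fail)  → match P3@[19:19]
pos 20 'e': at 8 (via fail)
pos 21 'a': at 6 (via fail)  → match P3@[21:21]
pos 22 'b': at 7  → match P2@[21:22]
pos 23 'a': at 2 (via fail)  → match P3@[23:23]
pos 24 'd': at 3
pos 25 'd': at 4  → match P0@[22:25],P5@[24:25]
pos 26 'e': at 8 (via fail)
pos 27 'e': at 9
pos 28 'd': at 10  → match P4@[26:28]
pos 29 'e': at 8 (via fail)
pos 30 'a': at 6 (via fail)  → match P3@[30:30]
pos 31 'b': at 7  → match P2@[30:31]
pos 32 'b': at 1 (via fail)
pos 33 'a': at 2  → match P3@[33:33]
pos 34 'd': at 3
pos 35 'e': at 8 (via fail)

All matches (sorted): [[2,1],[8,4],[9,3],[13,4],[14,3],[17,1],[18,5],[19,3],[21,3],[22,2],[23,3],[25,0],[25,5],[28,4],[30,3],[31,2],[33,3]]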